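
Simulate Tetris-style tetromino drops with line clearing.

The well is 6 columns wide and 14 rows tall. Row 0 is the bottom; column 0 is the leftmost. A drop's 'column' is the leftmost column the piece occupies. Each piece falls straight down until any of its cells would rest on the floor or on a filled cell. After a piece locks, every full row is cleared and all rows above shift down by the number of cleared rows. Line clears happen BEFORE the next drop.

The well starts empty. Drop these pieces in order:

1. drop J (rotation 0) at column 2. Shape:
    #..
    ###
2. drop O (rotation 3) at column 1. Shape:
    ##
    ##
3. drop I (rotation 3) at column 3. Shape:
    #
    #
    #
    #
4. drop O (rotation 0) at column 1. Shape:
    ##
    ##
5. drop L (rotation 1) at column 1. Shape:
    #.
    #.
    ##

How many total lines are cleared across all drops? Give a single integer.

Drop 1: J rot0 at col 2 lands with bottom-row=0; cleared 0 line(s) (total 0); column heights now [0 0 2 1 1 0], max=2
Drop 2: O rot3 at col 1 lands with bottom-row=2; cleared 0 line(s) (total 0); column heights now [0 4 4 1 1 0], max=4
Drop 3: I rot3 at col 3 lands with bottom-row=1; cleared 0 line(s) (total 0); column heights now [0 4 4 5 1 0], max=5
Drop 4: O rot0 at col 1 lands with bottom-row=4; cleared 0 line(s) (total 0); column heights now [0 6 6 5 1 0], max=6
Drop 5: L rot1 at col 1 lands with bottom-row=6; cleared 0 line(s) (total 0); column heights now [0 9 7 5 1 0], max=9

Answer: 0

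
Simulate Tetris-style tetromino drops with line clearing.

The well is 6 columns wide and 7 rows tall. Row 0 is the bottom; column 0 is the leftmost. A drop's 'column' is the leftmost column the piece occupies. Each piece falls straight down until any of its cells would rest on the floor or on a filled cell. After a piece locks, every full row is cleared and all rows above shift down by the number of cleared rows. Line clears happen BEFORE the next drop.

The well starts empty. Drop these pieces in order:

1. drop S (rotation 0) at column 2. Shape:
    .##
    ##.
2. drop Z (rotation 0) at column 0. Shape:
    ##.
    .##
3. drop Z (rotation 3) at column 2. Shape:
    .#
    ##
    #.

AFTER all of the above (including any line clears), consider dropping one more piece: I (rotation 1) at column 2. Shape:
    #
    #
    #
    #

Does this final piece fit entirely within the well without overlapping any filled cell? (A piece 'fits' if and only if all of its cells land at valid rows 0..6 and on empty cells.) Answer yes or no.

Answer: no

Derivation:
Drop 1: S rot0 at col 2 lands with bottom-row=0; cleared 0 line(s) (total 0); column heights now [0 0 1 2 2 0], max=2
Drop 2: Z rot0 at col 0 lands with bottom-row=1; cleared 0 line(s) (total 0); column heights now [3 3 2 2 2 0], max=3
Drop 3: Z rot3 at col 2 lands with bottom-row=2; cleared 0 line(s) (total 0); column heights now [3 3 4 5 2 0], max=5
Test piece I rot1 at col 2 (width 1): heights before test = [3 3 4 5 2 0]; fits = False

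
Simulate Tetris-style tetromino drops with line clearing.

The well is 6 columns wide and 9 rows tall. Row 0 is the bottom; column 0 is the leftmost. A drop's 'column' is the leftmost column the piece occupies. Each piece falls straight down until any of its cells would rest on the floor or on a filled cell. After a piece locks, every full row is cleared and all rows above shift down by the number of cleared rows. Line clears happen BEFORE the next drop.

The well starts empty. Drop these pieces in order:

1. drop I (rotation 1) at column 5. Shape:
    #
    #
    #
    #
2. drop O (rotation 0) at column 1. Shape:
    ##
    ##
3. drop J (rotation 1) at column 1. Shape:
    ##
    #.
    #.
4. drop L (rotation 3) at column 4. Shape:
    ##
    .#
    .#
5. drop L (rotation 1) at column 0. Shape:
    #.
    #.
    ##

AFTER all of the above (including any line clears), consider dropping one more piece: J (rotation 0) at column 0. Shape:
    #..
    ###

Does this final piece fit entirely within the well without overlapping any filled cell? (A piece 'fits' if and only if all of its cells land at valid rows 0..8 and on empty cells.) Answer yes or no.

Answer: no

Derivation:
Drop 1: I rot1 at col 5 lands with bottom-row=0; cleared 0 line(s) (total 0); column heights now [0 0 0 0 0 4], max=4
Drop 2: O rot0 at col 1 lands with bottom-row=0; cleared 0 line(s) (total 0); column heights now [0 2 2 0 0 4], max=4
Drop 3: J rot1 at col 1 lands with bottom-row=2; cleared 0 line(s) (total 0); column heights now [0 5 5 0 0 4], max=5
Drop 4: L rot3 at col 4 lands with bottom-row=4; cleared 0 line(s) (total 0); column heights now [0 5 5 0 7 7], max=7
Drop 5: L rot1 at col 0 lands with bottom-row=5; cleared 0 line(s) (total 0); column heights now [8 6 5 0 7 7], max=8
Test piece J rot0 at col 0 (width 3): heights before test = [8 6 5 0 7 7]; fits = False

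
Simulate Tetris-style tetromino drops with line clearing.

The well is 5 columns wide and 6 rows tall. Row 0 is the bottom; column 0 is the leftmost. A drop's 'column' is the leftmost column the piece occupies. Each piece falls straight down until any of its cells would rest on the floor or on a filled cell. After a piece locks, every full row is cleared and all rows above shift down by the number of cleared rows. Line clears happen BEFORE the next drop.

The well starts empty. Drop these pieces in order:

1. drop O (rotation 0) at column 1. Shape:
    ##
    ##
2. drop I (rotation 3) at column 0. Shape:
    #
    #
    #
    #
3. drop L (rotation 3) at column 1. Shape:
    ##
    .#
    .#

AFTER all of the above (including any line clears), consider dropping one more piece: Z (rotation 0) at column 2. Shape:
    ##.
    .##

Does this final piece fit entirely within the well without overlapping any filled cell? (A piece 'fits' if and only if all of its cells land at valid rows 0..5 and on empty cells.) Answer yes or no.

Drop 1: O rot0 at col 1 lands with bottom-row=0; cleared 0 line(s) (total 0); column heights now [0 2 2 0 0], max=2
Drop 2: I rot3 at col 0 lands with bottom-row=0; cleared 0 line(s) (total 0); column heights now [4 2 2 0 0], max=4
Drop 3: L rot3 at col 1 lands with bottom-row=2; cleared 0 line(s) (total 0); column heights now [4 5 5 0 0], max=5
Test piece Z rot0 at col 2 (width 3): heights before test = [4 5 5 0 0]; fits = True

Answer: yes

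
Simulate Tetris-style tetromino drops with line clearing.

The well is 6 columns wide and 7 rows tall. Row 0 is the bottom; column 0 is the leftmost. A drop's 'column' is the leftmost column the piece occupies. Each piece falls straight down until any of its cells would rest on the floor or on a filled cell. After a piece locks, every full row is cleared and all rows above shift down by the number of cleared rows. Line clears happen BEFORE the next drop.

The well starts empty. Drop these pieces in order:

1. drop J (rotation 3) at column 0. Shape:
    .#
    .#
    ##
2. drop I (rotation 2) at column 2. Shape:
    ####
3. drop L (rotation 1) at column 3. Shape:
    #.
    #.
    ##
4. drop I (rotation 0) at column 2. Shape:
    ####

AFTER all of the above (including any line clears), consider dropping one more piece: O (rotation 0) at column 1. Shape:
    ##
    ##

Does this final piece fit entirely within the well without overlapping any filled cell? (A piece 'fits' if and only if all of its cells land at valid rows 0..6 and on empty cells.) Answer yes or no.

Answer: yes

Derivation:
Drop 1: J rot3 at col 0 lands with bottom-row=0; cleared 0 line(s) (total 0); column heights now [1 3 0 0 0 0], max=3
Drop 2: I rot2 at col 2 lands with bottom-row=0; cleared 1 line(s) (total 1); column heights now [0 2 0 0 0 0], max=2
Drop 3: L rot1 at col 3 lands with bottom-row=0; cleared 0 line(s) (total 1); column heights now [0 2 0 3 1 0], max=3
Drop 4: I rot0 at col 2 lands with bottom-row=3; cleared 0 line(s) (total 1); column heights now [0 2 4 4 4 4], max=4
Test piece O rot0 at col 1 (width 2): heights before test = [0 2 4 4 4 4]; fits = True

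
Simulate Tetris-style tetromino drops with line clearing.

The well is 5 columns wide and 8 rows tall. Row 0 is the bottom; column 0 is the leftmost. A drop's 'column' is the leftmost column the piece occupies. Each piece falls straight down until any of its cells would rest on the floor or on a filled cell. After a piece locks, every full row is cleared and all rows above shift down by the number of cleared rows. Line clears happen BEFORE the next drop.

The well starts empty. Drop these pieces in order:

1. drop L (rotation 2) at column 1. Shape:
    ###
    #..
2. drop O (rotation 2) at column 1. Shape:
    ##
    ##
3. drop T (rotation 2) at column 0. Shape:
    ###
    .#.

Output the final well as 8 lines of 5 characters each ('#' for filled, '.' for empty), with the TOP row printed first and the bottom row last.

Drop 1: L rot2 at col 1 lands with bottom-row=0; cleared 0 line(s) (total 0); column heights now [0 2 2 2 0], max=2
Drop 2: O rot2 at col 1 lands with bottom-row=2; cleared 0 line(s) (total 0); column heights now [0 4 4 2 0], max=4
Drop 3: T rot2 at col 0 lands with bottom-row=4; cleared 0 line(s) (total 0); column heights now [6 6 6 2 0], max=6

Answer: .....
.....
###..
.#...
.##..
.##..
.###.
.#...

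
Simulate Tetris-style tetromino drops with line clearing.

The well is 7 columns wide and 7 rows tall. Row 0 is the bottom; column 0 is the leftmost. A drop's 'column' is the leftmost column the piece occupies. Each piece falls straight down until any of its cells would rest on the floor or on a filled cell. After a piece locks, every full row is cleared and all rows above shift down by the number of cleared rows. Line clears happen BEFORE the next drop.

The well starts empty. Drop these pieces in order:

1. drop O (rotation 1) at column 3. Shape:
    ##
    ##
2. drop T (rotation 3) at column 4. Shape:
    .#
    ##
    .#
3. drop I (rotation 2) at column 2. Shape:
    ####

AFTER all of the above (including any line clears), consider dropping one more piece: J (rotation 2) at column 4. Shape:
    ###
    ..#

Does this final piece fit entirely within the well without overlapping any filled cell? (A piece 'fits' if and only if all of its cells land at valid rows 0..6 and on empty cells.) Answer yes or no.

Answer: yes

Derivation:
Drop 1: O rot1 at col 3 lands with bottom-row=0; cleared 0 line(s) (total 0); column heights now [0 0 0 2 2 0 0], max=2
Drop 2: T rot3 at col 4 lands with bottom-row=1; cleared 0 line(s) (total 0); column heights now [0 0 0 2 3 4 0], max=4
Drop 3: I rot2 at col 2 lands with bottom-row=4; cleared 0 line(s) (total 0); column heights now [0 0 5 5 5 5 0], max=5
Test piece J rot2 at col 4 (width 3): heights before test = [0 0 5 5 5 5 0]; fits = True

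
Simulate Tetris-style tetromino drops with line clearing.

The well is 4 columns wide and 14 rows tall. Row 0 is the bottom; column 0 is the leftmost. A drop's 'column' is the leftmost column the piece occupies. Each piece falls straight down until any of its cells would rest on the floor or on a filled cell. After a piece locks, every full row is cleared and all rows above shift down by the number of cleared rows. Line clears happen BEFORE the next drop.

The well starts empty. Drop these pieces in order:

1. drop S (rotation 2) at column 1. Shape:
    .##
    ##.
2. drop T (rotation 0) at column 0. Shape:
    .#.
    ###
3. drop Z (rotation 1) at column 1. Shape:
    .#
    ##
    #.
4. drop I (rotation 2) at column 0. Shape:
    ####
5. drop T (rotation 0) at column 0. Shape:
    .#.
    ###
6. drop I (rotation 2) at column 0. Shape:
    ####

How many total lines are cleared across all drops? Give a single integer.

Drop 1: S rot2 at col 1 lands with bottom-row=0; cleared 0 line(s) (total 0); column heights now [0 1 2 2], max=2
Drop 2: T rot0 at col 0 lands with bottom-row=2; cleared 0 line(s) (total 0); column heights now [3 4 3 2], max=4
Drop 3: Z rot1 at col 1 lands with bottom-row=4; cleared 0 line(s) (total 0); column heights now [3 6 7 2], max=7
Drop 4: I rot2 at col 0 lands with bottom-row=7; cleared 1 line(s) (total 1); column heights now [3 6 7 2], max=7
Drop 5: T rot0 at col 0 lands with bottom-row=7; cleared 0 line(s) (total 1); column heights now [8 9 8 2], max=9
Drop 6: I rot2 at col 0 lands with bottom-row=9; cleared 1 line(s) (total 2); column heights now [8 9 8 2], max=9

Answer: 2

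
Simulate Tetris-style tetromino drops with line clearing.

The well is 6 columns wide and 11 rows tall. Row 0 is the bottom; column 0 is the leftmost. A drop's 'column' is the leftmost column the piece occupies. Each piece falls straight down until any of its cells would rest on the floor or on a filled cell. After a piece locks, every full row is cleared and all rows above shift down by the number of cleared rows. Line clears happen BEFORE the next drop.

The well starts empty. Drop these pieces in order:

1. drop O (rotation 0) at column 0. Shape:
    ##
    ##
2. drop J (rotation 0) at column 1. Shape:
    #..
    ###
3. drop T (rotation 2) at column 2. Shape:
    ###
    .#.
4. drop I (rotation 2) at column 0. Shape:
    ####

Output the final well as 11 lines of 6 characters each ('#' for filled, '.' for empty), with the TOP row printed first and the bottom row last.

Answer: ......
......
......
......
......
####..
..###.
.#.#..
.###..
##....
##....

Derivation:
Drop 1: O rot0 at col 0 lands with bottom-row=0; cleared 0 line(s) (total 0); column heights now [2 2 0 0 0 0], max=2
Drop 2: J rot0 at col 1 lands with bottom-row=2; cleared 0 line(s) (total 0); column heights now [2 4 3 3 0 0], max=4
Drop 3: T rot2 at col 2 lands with bottom-row=3; cleared 0 line(s) (total 0); column heights now [2 4 5 5 5 0], max=5
Drop 4: I rot2 at col 0 lands with bottom-row=5; cleared 0 line(s) (total 0); column heights now [6 6 6 6 5 0], max=6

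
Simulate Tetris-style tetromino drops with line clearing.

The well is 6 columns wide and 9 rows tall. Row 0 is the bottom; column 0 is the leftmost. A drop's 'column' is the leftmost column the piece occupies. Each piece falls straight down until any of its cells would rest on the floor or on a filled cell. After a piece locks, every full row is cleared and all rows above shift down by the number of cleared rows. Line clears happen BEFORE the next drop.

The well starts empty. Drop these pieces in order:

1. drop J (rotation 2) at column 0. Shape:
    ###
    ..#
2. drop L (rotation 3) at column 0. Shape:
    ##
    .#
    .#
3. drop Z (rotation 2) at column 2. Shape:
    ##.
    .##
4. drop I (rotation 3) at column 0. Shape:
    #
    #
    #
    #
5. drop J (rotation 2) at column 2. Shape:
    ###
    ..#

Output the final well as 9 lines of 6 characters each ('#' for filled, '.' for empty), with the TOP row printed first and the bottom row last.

Drop 1: J rot2 at col 0 lands with bottom-row=0; cleared 0 line(s) (total 0); column heights now [2 2 2 0 0 0], max=2
Drop 2: L rot3 at col 0 lands with bottom-row=2; cleared 0 line(s) (total 0); column heights now [5 5 2 0 0 0], max=5
Drop 3: Z rot2 at col 2 lands with bottom-row=1; cleared 0 line(s) (total 0); column heights now [5 5 3 3 2 0], max=5
Drop 4: I rot3 at col 0 lands with bottom-row=5; cleared 0 line(s) (total 0); column heights now [9 5 3 3 2 0], max=9
Drop 5: J rot2 at col 2 lands with bottom-row=2; cleared 0 line(s) (total 0); column heights now [9 5 4 4 4 0], max=9

Answer: #.....
#.....
#.....
#.....
##....
.####.
.####.
#####.
..#...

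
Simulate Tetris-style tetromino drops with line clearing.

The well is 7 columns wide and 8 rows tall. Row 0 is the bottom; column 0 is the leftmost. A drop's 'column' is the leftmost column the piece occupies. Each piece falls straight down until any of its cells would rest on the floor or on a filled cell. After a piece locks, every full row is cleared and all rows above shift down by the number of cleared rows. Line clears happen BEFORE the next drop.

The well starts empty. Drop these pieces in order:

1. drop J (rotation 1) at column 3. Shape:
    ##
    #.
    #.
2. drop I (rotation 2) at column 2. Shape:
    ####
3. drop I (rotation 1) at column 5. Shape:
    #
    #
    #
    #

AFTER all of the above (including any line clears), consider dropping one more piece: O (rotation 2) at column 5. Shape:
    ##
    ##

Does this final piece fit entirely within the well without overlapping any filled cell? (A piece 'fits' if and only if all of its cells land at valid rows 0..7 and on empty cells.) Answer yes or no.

Drop 1: J rot1 at col 3 lands with bottom-row=0; cleared 0 line(s) (total 0); column heights now [0 0 0 3 3 0 0], max=3
Drop 2: I rot2 at col 2 lands with bottom-row=3; cleared 0 line(s) (total 0); column heights now [0 0 4 4 4 4 0], max=4
Drop 3: I rot1 at col 5 lands with bottom-row=4; cleared 0 line(s) (total 0); column heights now [0 0 4 4 4 8 0], max=8
Test piece O rot2 at col 5 (width 2): heights before test = [0 0 4 4 4 8 0]; fits = False

Answer: no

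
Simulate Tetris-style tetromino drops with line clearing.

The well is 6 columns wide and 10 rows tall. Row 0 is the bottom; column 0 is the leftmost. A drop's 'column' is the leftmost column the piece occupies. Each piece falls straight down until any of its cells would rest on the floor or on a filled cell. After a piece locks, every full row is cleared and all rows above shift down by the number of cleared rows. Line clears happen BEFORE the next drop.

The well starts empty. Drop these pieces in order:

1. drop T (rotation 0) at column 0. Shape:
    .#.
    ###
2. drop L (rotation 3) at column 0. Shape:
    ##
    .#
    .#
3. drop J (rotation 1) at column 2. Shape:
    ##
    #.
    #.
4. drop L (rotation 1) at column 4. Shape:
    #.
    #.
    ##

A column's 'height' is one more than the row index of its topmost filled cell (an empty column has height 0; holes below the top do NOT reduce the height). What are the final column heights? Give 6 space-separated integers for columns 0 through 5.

Drop 1: T rot0 at col 0 lands with bottom-row=0; cleared 0 line(s) (total 0); column heights now [1 2 1 0 0 0], max=2
Drop 2: L rot3 at col 0 lands with bottom-row=2; cleared 0 line(s) (total 0); column heights now [5 5 1 0 0 0], max=5
Drop 3: J rot1 at col 2 lands with bottom-row=1; cleared 0 line(s) (total 0); column heights now [5 5 4 4 0 0], max=5
Drop 4: L rot1 at col 4 lands with bottom-row=0; cleared 0 line(s) (total 0); column heights now [5 5 4 4 3 1], max=5

Answer: 5 5 4 4 3 1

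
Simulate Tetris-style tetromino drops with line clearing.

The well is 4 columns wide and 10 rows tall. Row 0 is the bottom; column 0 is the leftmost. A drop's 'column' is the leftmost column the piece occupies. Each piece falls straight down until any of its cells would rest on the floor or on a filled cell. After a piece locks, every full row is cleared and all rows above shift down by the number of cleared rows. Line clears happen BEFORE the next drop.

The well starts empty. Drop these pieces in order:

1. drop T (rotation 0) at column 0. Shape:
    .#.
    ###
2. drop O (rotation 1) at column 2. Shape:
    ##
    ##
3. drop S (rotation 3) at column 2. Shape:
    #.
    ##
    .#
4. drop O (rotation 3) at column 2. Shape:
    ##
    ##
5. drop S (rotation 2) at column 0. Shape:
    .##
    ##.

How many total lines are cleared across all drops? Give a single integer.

Drop 1: T rot0 at col 0 lands with bottom-row=0; cleared 0 line(s) (total 0); column heights now [1 2 1 0], max=2
Drop 2: O rot1 at col 2 lands with bottom-row=1; cleared 0 line(s) (total 0); column heights now [1 2 3 3], max=3
Drop 3: S rot3 at col 2 lands with bottom-row=3; cleared 0 line(s) (total 0); column heights now [1 2 6 5], max=6
Drop 4: O rot3 at col 2 lands with bottom-row=6; cleared 0 line(s) (total 0); column heights now [1 2 8 8], max=8
Drop 5: S rot2 at col 0 lands with bottom-row=7; cleared 1 line(s) (total 1); column heights now [1 8 8 7], max=8

Answer: 1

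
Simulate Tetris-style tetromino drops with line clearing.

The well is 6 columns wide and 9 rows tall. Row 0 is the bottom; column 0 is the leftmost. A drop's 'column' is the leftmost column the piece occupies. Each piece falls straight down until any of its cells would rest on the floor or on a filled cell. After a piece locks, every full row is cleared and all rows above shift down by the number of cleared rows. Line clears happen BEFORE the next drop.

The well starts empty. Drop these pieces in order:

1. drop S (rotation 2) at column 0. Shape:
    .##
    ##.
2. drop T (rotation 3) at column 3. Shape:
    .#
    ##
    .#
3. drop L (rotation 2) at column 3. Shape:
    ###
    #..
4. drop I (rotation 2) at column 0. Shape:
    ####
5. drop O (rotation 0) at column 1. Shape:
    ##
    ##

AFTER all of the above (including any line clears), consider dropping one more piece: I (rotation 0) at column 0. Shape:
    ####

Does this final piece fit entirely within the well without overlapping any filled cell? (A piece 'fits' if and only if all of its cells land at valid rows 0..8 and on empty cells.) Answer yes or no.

Answer: yes

Derivation:
Drop 1: S rot2 at col 0 lands with bottom-row=0; cleared 0 line(s) (total 0); column heights now [1 2 2 0 0 0], max=2
Drop 2: T rot3 at col 3 lands with bottom-row=0; cleared 0 line(s) (total 0); column heights now [1 2 2 2 3 0], max=3
Drop 3: L rot2 at col 3 lands with bottom-row=2; cleared 0 line(s) (total 0); column heights now [1 2 2 4 4 4], max=4
Drop 4: I rot2 at col 0 lands with bottom-row=4; cleared 0 line(s) (total 0); column heights now [5 5 5 5 4 4], max=5
Drop 5: O rot0 at col 1 lands with bottom-row=5; cleared 0 line(s) (total 0); column heights now [5 7 7 5 4 4], max=7
Test piece I rot0 at col 0 (width 4): heights before test = [5 7 7 5 4 4]; fits = True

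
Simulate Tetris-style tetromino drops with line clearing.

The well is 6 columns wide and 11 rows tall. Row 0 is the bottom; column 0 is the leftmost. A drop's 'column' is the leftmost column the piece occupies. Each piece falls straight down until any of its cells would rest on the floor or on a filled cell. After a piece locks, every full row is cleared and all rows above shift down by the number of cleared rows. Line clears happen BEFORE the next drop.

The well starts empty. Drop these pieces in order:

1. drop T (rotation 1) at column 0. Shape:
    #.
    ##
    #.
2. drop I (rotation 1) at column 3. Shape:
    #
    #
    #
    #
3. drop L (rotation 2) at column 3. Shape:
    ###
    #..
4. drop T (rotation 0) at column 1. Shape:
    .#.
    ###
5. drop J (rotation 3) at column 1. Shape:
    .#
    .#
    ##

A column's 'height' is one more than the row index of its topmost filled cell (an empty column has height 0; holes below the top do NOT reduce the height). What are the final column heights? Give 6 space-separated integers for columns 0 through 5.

Answer: 3 9 11 7 6 6

Derivation:
Drop 1: T rot1 at col 0 lands with bottom-row=0; cleared 0 line(s) (total 0); column heights now [3 2 0 0 0 0], max=3
Drop 2: I rot1 at col 3 lands with bottom-row=0; cleared 0 line(s) (total 0); column heights now [3 2 0 4 0 0], max=4
Drop 3: L rot2 at col 3 lands with bottom-row=4; cleared 0 line(s) (total 0); column heights now [3 2 0 6 6 6], max=6
Drop 4: T rot0 at col 1 lands with bottom-row=6; cleared 0 line(s) (total 0); column heights now [3 7 8 7 6 6], max=8
Drop 5: J rot3 at col 1 lands with bottom-row=8; cleared 0 line(s) (total 0); column heights now [3 9 11 7 6 6], max=11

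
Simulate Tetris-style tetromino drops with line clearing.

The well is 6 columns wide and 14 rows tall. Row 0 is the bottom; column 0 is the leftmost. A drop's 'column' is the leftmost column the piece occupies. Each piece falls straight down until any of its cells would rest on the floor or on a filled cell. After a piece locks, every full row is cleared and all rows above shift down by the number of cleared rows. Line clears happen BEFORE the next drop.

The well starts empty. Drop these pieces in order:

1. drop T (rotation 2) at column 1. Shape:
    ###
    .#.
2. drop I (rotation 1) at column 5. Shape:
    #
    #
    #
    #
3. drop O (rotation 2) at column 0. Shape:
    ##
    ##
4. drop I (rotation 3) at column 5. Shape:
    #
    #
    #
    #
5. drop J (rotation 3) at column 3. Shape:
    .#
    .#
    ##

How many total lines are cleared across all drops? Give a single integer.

Answer: 0

Derivation:
Drop 1: T rot2 at col 1 lands with bottom-row=0; cleared 0 line(s) (total 0); column heights now [0 2 2 2 0 0], max=2
Drop 2: I rot1 at col 5 lands with bottom-row=0; cleared 0 line(s) (total 0); column heights now [0 2 2 2 0 4], max=4
Drop 3: O rot2 at col 0 lands with bottom-row=2; cleared 0 line(s) (total 0); column heights now [4 4 2 2 0 4], max=4
Drop 4: I rot3 at col 5 lands with bottom-row=4; cleared 0 line(s) (total 0); column heights now [4 4 2 2 0 8], max=8
Drop 5: J rot3 at col 3 lands with bottom-row=2; cleared 0 line(s) (total 0); column heights now [4 4 2 3 5 8], max=8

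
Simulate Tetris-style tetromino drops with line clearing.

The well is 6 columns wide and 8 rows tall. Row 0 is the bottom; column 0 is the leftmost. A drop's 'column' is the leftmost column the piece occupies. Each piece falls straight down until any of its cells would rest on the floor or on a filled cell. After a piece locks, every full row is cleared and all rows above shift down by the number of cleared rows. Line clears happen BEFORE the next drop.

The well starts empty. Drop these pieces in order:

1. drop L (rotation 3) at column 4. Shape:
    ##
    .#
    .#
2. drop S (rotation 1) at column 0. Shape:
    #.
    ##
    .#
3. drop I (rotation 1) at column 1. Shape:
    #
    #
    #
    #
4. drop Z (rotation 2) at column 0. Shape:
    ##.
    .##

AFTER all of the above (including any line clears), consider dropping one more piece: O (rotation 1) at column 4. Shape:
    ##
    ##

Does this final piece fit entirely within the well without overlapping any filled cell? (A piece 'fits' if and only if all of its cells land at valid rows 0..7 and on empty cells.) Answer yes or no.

Answer: yes

Derivation:
Drop 1: L rot3 at col 4 lands with bottom-row=0; cleared 0 line(s) (total 0); column heights now [0 0 0 0 3 3], max=3
Drop 2: S rot1 at col 0 lands with bottom-row=0; cleared 0 line(s) (total 0); column heights now [3 2 0 0 3 3], max=3
Drop 3: I rot1 at col 1 lands with bottom-row=2; cleared 0 line(s) (total 0); column heights now [3 6 0 0 3 3], max=6
Drop 4: Z rot2 at col 0 lands with bottom-row=6; cleared 0 line(s) (total 0); column heights now [8 8 7 0 3 3], max=8
Test piece O rot1 at col 4 (width 2): heights before test = [8 8 7 0 3 3]; fits = True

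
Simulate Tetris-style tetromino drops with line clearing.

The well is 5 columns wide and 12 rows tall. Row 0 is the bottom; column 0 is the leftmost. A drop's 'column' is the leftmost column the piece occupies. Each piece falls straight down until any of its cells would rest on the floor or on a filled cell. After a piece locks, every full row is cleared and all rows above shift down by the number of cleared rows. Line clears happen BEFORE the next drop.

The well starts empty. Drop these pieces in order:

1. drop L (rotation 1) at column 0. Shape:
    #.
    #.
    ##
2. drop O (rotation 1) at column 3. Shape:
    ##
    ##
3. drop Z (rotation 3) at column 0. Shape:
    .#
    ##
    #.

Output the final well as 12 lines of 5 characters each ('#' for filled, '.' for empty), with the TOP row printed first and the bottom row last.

Drop 1: L rot1 at col 0 lands with bottom-row=0; cleared 0 line(s) (total 0); column heights now [3 1 0 0 0], max=3
Drop 2: O rot1 at col 3 lands with bottom-row=0; cleared 0 line(s) (total 0); column heights now [3 1 0 2 2], max=3
Drop 3: Z rot3 at col 0 lands with bottom-row=3; cleared 0 line(s) (total 0); column heights now [5 6 0 2 2], max=6

Answer: .....
.....
.....
.....
.....
.....
.#...
##...
#....
#....
#..##
##.##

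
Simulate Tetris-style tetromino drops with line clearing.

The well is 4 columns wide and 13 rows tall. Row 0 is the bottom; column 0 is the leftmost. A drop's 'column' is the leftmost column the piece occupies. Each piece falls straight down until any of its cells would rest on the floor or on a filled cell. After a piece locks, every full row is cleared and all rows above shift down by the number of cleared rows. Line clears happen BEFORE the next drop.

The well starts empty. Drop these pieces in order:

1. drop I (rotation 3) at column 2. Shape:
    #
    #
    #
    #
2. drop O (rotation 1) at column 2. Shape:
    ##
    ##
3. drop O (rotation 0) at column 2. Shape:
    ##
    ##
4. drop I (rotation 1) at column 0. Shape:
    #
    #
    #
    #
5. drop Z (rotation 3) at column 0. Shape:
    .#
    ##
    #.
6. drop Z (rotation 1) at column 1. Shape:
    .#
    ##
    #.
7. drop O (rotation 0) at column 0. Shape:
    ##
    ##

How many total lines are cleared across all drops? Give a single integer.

Drop 1: I rot3 at col 2 lands with bottom-row=0; cleared 0 line(s) (total 0); column heights now [0 0 4 0], max=4
Drop 2: O rot1 at col 2 lands with bottom-row=4; cleared 0 line(s) (total 0); column heights now [0 0 6 6], max=6
Drop 3: O rot0 at col 2 lands with bottom-row=6; cleared 0 line(s) (total 0); column heights now [0 0 8 8], max=8
Drop 4: I rot1 at col 0 lands with bottom-row=0; cleared 0 line(s) (total 0); column heights now [4 0 8 8], max=8
Drop 5: Z rot3 at col 0 lands with bottom-row=4; cleared 1 line(s) (total 1); column heights now [5 6 7 7], max=7
Drop 6: Z rot1 at col 1 lands with bottom-row=6; cleared 0 line(s) (total 1); column heights now [5 8 9 7], max=9
Drop 7: O rot0 at col 0 lands with bottom-row=8; cleared 0 line(s) (total 1); column heights now [10 10 9 7], max=10

Answer: 1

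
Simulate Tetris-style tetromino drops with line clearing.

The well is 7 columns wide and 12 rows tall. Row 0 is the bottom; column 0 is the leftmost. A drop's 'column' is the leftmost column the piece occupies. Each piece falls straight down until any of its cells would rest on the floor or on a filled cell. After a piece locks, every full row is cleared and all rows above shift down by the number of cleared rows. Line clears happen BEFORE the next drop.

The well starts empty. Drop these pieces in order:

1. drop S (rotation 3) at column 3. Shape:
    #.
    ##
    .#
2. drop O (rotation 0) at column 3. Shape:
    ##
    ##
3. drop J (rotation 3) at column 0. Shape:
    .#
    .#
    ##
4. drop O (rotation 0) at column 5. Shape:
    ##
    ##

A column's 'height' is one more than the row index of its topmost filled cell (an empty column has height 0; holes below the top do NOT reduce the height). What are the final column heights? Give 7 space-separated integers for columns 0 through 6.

Answer: 1 3 0 5 5 2 2

Derivation:
Drop 1: S rot3 at col 3 lands with bottom-row=0; cleared 0 line(s) (total 0); column heights now [0 0 0 3 2 0 0], max=3
Drop 2: O rot0 at col 3 lands with bottom-row=3; cleared 0 line(s) (total 0); column heights now [0 0 0 5 5 0 0], max=5
Drop 3: J rot3 at col 0 lands with bottom-row=0; cleared 0 line(s) (total 0); column heights now [1 3 0 5 5 0 0], max=5
Drop 4: O rot0 at col 5 lands with bottom-row=0; cleared 0 line(s) (total 0); column heights now [1 3 0 5 5 2 2], max=5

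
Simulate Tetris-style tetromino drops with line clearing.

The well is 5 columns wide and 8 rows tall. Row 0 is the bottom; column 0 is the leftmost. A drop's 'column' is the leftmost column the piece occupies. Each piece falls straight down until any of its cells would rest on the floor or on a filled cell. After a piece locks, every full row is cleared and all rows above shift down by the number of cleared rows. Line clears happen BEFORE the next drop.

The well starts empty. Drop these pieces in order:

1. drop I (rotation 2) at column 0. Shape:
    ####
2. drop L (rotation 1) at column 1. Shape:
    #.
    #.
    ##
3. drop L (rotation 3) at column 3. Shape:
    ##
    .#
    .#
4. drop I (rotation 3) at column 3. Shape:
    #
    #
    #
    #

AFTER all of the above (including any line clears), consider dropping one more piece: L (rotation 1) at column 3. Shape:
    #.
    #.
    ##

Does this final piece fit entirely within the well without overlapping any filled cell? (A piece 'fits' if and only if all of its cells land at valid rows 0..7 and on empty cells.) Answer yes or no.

Answer: no

Derivation:
Drop 1: I rot2 at col 0 lands with bottom-row=0; cleared 0 line(s) (total 0); column heights now [1 1 1 1 0], max=1
Drop 2: L rot1 at col 1 lands with bottom-row=1; cleared 0 line(s) (total 0); column heights now [1 4 2 1 0], max=4
Drop 3: L rot3 at col 3 lands with bottom-row=0; cleared 1 line(s) (total 1); column heights now [0 3 1 2 2], max=3
Drop 4: I rot3 at col 3 lands with bottom-row=2; cleared 0 line(s) (total 1); column heights now [0 3 1 6 2], max=6
Test piece L rot1 at col 3 (width 2): heights before test = [0 3 1 6 2]; fits = False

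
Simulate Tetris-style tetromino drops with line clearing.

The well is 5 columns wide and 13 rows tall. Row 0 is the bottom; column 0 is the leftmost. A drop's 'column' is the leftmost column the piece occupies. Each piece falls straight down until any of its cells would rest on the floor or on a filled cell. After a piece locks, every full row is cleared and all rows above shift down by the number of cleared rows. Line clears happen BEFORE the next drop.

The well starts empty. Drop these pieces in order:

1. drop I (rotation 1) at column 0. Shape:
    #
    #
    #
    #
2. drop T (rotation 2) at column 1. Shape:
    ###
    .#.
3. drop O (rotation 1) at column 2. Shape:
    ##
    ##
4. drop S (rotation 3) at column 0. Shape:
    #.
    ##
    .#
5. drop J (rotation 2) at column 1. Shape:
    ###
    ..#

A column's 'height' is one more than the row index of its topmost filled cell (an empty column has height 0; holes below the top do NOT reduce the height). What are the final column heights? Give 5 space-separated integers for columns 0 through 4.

Drop 1: I rot1 at col 0 lands with bottom-row=0; cleared 0 line(s) (total 0); column heights now [4 0 0 0 0], max=4
Drop 2: T rot2 at col 1 lands with bottom-row=0; cleared 0 line(s) (total 0); column heights now [4 2 2 2 0], max=4
Drop 3: O rot1 at col 2 lands with bottom-row=2; cleared 0 line(s) (total 0); column heights now [4 2 4 4 0], max=4
Drop 4: S rot3 at col 0 lands with bottom-row=3; cleared 0 line(s) (total 0); column heights now [6 5 4 4 0], max=6
Drop 5: J rot2 at col 1 lands with bottom-row=4; cleared 0 line(s) (total 0); column heights now [6 6 6 6 0], max=6

Answer: 6 6 6 6 0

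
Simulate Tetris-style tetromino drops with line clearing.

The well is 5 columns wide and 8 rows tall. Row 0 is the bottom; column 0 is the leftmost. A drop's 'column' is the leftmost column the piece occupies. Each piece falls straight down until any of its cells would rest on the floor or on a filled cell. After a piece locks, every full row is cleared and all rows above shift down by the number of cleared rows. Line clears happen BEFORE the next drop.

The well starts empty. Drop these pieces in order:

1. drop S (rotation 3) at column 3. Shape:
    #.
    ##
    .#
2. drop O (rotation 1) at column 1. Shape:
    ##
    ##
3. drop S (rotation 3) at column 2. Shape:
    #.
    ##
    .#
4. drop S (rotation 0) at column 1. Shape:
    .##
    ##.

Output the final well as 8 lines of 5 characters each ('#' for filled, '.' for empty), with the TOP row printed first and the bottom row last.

Drop 1: S rot3 at col 3 lands with bottom-row=0; cleared 0 line(s) (total 0); column heights now [0 0 0 3 2], max=3
Drop 2: O rot1 at col 1 lands with bottom-row=0; cleared 0 line(s) (total 0); column heights now [0 2 2 3 2], max=3
Drop 3: S rot3 at col 2 lands with bottom-row=3; cleared 0 line(s) (total 0); column heights now [0 2 6 5 2], max=6
Drop 4: S rot0 at col 1 lands with bottom-row=6; cleared 0 line(s) (total 0); column heights now [0 7 8 8 2], max=8

Answer: ..##.
.##..
..#..
..##.
...#.
...#.
.####
.##.#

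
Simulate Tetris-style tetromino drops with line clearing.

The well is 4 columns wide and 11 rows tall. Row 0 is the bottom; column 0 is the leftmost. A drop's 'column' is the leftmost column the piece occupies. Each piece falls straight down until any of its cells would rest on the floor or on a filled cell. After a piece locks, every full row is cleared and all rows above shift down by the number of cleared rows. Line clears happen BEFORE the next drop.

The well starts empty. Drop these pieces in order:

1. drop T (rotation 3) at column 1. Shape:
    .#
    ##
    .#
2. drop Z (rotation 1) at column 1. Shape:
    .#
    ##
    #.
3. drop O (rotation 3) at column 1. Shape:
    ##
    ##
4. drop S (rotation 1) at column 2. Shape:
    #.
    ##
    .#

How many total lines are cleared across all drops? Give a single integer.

Answer: 0

Derivation:
Drop 1: T rot3 at col 1 lands with bottom-row=0; cleared 0 line(s) (total 0); column heights now [0 2 3 0], max=3
Drop 2: Z rot1 at col 1 lands with bottom-row=2; cleared 0 line(s) (total 0); column heights now [0 4 5 0], max=5
Drop 3: O rot3 at col 1 lands with bottom-row=5; cleared 0 line(s) (total 0); column heights now [0 7 7 0], max=7
Drop 4: S rot1 at col 2 lands with bottom-row=6; cleared 0 line(s) (total 0); column heights now [0 7 9 8], max=9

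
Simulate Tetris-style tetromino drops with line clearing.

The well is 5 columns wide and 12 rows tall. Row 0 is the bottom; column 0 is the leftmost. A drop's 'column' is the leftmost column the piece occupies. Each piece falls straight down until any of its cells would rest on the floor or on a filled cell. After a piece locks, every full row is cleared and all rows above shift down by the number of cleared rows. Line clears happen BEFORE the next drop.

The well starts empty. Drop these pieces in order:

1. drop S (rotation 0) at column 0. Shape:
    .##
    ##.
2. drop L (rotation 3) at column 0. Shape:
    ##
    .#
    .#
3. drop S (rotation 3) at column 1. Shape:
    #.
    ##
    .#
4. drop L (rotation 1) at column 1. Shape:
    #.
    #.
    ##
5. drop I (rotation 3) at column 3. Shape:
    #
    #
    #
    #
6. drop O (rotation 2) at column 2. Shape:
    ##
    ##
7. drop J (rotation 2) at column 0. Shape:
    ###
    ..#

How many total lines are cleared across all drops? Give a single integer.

Drop 1: S rot0 at col 0 lands with bottom-row=0; cleared 0 line(s) (total 0); column heights now [1 2 2 0 0], max=2
Drop 2: L rot3 at col 0 lands with bottom-row=2; cleared 0 line(s) (total 0); column heights now [5 5 2 0 0], max=5
Drop 3: S rot3 at col 1 lands with bottom-row=4; cleared 0 line(s) (total 0); column heights now [5 7 6 0 0], max=7
Drop 4: L rot1 at col 1 lands with bottom-row=7; cleared 0 line(s) (total 0); column heights now [5 10 8 0 0], max=10
Drop 5: I rot3 at col 3 lands with bottom-row=0; cleared 0 line(s) (total 0); column heights now [5 10 8 4 0], max=10
Drop 6: O rot2 at col 2 lands with bottom-row=8; cleared 0 line(s) (total 0); column heights now [5 10 10 10 0], max=10
Drop 7: J rot2 at col 0 lands with bottom-row=10; cleared 0 line(s) (total 0); column heights now [12 12 12 10 0], max=12

Answer: 0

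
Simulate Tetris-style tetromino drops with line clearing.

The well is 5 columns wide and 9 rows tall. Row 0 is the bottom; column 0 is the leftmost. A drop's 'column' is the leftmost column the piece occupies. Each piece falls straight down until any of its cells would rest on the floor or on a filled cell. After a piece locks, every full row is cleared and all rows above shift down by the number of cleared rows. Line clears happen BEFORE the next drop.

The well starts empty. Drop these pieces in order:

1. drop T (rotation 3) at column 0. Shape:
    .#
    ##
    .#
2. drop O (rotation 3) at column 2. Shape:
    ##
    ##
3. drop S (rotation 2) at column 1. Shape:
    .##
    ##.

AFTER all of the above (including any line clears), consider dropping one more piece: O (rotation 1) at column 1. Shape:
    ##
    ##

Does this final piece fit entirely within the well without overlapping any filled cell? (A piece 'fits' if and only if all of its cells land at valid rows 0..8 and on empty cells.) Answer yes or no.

Drop 1: T rot3 at col 0 lands with bottom-row=0; cleared 0 line(s) (total 0); column heights now [2 3 0 0 0], max=3
Drop 2: O rot3 at col 2 lands with bottom-row=0; cleared 0 line(s) (total 0); column heights now [2 3 2 2 0], max=3
Drop 3: S rot2 at col 1 lands with bottom-row=3; cleared 0 line(s) (total 0); column heights now [2 4 5 5 0], max=5
Test piece O rot1 at col 1 (width 2): heights before test = [2 4 5 5 0]; fits = True

Answer: yes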